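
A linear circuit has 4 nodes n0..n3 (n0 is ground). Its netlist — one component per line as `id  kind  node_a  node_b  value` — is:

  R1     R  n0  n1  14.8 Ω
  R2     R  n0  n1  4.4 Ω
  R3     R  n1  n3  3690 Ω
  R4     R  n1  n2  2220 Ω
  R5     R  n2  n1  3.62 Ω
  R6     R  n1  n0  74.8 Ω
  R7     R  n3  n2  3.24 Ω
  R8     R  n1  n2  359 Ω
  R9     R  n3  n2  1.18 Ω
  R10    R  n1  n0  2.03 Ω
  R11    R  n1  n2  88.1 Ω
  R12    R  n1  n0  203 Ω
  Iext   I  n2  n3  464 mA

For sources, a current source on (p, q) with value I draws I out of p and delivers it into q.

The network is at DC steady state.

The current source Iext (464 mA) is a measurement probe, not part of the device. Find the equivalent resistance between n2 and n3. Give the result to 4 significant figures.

Element admittances at DC:
  Y(R1) = 0.06757 S between n0,n1
  Y(R2) = 0.2273 S between n0,n1
  Y(R3) = 0.0002710 S between n1,n3
  Y(R4) = 0.0004505 S between n1,n2
  Y(R5) = 0.2762 S between n2,n1
  Y(R6) = 0.01337 S between n1,n0
  Y(R7) = 0.3086 S between n3,n2
  Y(R8) = 0.002786 S between n1,n2
  Y(R9) = 0.8475 S between n3,n2
  Y(R10) = 0.4926 S between n1,n0
  Y(R11) = 0.01135 S between n1,n2
  Y(R12) = 0.004926 S between n1,n0
  Iext: injects 0.464 A into n3 (from n2)
Assemble and solve the 3×3 MNA system:
  V(n1)=0.000  V(n2)=-0.0003736  V(n3)=0.4009

R_eq = 0.8648 Ω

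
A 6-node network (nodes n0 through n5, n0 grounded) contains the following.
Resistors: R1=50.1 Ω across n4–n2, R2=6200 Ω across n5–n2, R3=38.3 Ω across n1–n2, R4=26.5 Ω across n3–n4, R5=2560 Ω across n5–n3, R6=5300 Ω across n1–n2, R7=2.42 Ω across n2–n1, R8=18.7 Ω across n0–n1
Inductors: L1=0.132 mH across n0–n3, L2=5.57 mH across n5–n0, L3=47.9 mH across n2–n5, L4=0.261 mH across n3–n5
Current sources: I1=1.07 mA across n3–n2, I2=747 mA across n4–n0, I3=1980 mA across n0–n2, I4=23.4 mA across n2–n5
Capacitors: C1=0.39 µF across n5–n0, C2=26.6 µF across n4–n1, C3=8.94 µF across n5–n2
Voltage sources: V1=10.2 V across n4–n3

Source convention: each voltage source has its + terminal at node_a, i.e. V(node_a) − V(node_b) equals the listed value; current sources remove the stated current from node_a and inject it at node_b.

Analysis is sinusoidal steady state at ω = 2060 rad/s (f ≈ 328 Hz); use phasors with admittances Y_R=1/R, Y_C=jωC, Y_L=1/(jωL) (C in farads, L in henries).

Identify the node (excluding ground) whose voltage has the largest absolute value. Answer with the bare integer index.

MNA unknowns: 5 node voltages V₁..V_5 plus 1 source current (V1)
R1: Y=0.01996+0.000j on G[4,2]
L1: Y=0.000-3.678j on G[0,3]
L2: Y=0.000-0.08715j on G[5,0]
I1: z[3]−=0.00107, z[2]+=0.00107
C1: Y=0.000+0.0008034j on G[5,0]
I2: z[4]−=0.747, z[0]+=0.747
R2: Y=0.0001613+0.000j on G[5,2]
C2: Y=0.000+0.05480j on G[4,1]
I3: z[0]−=1.98, z[2]+=1.98
R3: Y=0.02611+0.000j on G[1,2]
R4: Y=0.03774+0.000j on G[3,4]
R5: Y=0.0003906+0.000j on G[5,3]
L3: Y=0.000-0.01013j on G[2,5]
I4: z[2]−=0.0234, z[5]+=0.0234
R6: Y=0.0001887+0.000j on G[1,2]
L4: Y=0.000-1.860j on G[3,5]
C3: Y=0.000+0.01842j on G[5,2]
R7: Y=0.4132+0.000j on G[2,1]
R8: Y=0.05348+0.000j on G[0,1]
V1: row V4−V3=10.2, i_V1 at 4,3
solve → V1=19.80-9.904j, V2=23.45-9.895j, V3=-0.1386+0.04505j, V4=10.06+0.04505j, V5=-0.2323+0.09959j
aux → i_V1=-0.3196+0.3351j

2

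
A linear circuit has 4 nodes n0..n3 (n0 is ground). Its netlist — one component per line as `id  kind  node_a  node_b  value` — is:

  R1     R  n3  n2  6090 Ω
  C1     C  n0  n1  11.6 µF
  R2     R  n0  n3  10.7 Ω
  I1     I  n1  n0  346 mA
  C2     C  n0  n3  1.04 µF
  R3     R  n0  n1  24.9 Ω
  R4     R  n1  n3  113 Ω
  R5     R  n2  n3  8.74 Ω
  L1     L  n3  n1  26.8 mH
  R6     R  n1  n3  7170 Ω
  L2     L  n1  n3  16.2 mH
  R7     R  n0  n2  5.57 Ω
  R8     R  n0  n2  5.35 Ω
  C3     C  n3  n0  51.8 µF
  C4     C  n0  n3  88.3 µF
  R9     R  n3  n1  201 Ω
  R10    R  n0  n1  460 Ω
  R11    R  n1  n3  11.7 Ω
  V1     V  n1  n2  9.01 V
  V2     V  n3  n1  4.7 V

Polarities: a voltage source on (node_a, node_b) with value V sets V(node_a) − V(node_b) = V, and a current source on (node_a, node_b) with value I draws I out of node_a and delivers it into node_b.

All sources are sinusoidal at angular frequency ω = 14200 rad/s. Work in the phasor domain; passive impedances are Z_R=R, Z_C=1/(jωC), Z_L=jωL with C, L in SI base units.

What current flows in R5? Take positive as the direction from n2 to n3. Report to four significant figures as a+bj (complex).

MNA unknowns: 3 node voltages V₁..V_3 plus 2 source currents (V1, V2)
R1: Y=0.0001642+0.000j on G[3,2]
C1: Y=0.000+0.1647j on G[0,1]
R2: Y=0.09346+0.000j on G[0,3]
I1: z[1]−=0.346, z[0]+=0.346
C2: Y=0.000+0.01477j on G[0,3]
R3: Y=0.04016+0.000j on G[0,1]
R4: Y=0.008850+0.000j on G[1,3]
R5: Y=0.1144+0.000j on G[2,3]
L1: Y=0.000-0.002628j on G[3,1]
R6: Y=0.0001395+0.000j on G[1,3]
L2: Y=0.000-0.004347j on G[1,3]
R7: Y=0.1795+0.000j on G[0,2]
R8: Y=0.1869+0.000j on G[0,2]
C3: Y=0.000+0.7356j on G[3,0]
C4: Y=0.000+1.254j on G[0,3]
R9: Y=0.004975+0.000j on G[3,1]
R10: Y=0.002174+0.000j on G[0,1]
R11: Y=0.08547+0.000j on G[1,3]
V1: row V1−V2=9.01, i_V1 at 1,2
V2: row V3−V1=4.7, i_V2 at 3,1
solve → V1=-3.867-2.056j, V2=-12.88-2.056j, V3=0.8330-2.056j
aux → i_V1=-6.290-0.7533j, i_V2=-6.236-1.445j

-1.569+0.000j A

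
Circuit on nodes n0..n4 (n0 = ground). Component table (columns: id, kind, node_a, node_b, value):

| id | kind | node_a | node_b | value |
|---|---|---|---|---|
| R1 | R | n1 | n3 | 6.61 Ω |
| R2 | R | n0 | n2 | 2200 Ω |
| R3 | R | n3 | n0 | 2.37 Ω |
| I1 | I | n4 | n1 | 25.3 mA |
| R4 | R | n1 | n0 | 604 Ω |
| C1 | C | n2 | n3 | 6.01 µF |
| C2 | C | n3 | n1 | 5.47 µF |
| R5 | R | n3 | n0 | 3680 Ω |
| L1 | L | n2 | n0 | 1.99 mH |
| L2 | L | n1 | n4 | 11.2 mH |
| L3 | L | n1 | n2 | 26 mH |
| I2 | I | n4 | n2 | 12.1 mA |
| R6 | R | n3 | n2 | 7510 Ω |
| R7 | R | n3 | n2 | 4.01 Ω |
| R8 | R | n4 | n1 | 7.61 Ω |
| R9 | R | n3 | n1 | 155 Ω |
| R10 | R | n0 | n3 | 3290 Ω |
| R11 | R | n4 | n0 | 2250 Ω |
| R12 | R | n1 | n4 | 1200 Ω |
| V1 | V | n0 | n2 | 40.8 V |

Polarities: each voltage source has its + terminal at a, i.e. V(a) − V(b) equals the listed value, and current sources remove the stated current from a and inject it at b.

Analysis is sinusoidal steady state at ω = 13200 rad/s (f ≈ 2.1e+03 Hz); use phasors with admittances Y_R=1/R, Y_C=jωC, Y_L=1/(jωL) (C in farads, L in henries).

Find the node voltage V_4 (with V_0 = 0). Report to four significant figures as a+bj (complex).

MNA unknowns: 4 node voltages V₁..V_4 plus 1 source current (V1)
R1: Y=0.1513+0.000j on G[1,3]
R2: Y=0.0004545+0.000j on G[0,2]
R3: Y=0.4219+0.000j on G[3,0]
I1: z[4]−=0.0253, z[1]+=0.0253
R4: Y=0.001656+0.000j on G[1,0]
C1: Y=0.000+0.07933j on G[2,3]
C2: Y=0.000+0.07220j on G[3,1]
R5: Y=0.0002717+0.000j on G[3,0]
L1: Y=0.000-0.03807j on G[2,0]
L2: Y=0.000-0.006764j on G[1,4]
L3: Y=0.000-0.002914j on G[1,2]
I2: z[4]−=0.0121, z[2]+=0.0121
R6: Y=0.0001332+0.000j on G[3,2]
R7: Y=0.2494+0.000j on G[3,2]
R8: Y=0.1314+0.000j on G[4,1]
R9: Y=0.006452+0.000j on G[3,1]
R10: Y=0.0003040+0.000j on G[0,3]
R11: Y=0.0004444+0.000j on G[4,0]
R12: Y=0.0008333+0.000j on G[1,4]
V1: row V0−V2=40.8, i_V1 at 0,2
solve → V1=-15.11-2.519j, V2=-40.80+0.000j, V3=-15.45-2.874j, V4=-15.34-2.522j
aux → i_V1=-6.577+0.3338j

-15.34-2.522j V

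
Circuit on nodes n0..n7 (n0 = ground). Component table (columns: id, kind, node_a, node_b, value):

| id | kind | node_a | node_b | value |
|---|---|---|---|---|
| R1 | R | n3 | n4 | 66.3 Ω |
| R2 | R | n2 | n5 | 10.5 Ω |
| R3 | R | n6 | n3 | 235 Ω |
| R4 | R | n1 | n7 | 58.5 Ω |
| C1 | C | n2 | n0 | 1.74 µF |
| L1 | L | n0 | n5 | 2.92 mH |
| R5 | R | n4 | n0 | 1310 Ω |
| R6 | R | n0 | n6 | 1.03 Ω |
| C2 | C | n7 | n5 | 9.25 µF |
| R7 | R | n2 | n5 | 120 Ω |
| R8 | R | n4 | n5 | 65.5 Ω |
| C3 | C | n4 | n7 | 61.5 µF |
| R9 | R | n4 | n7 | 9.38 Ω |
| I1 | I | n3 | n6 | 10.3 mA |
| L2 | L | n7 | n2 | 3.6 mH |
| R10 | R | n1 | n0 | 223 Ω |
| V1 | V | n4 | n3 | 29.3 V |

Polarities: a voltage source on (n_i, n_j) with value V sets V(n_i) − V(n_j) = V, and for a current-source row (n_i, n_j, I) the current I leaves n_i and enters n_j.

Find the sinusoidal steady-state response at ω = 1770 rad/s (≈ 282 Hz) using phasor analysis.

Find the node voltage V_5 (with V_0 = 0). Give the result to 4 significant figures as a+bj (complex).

0.04232+0.5381j V

Apply KCL at each of the 7 non-ground nodes and solve the resulting linear system.
Node n1: branches {R4, R10} → V_1 = 0.8144+0.6912j
Node n2: branches {R2, C1, R7, L2} → V_2 = 0.8978+0.3141j
Node n3: branches {R1, R3, I1, V1} → V_3 = -27.88+0.4646j
Node n4: branches {R1, R5, R8, C3, R9, V1} → V_4 = 1.417+0.4646j
Node n5: branches {R2, L1, C2, R7, R8} → V_5 = 0.04232+0.5381j
Node n6: branches {R3, R6, I1} → V_6 = -0.1111+0.002027j
Node n7: branches {R4, C2, C3, R9, L2} → V_7 = 1.028+0.8725j
Source currents: i(V1)=-0.5498+0.001968j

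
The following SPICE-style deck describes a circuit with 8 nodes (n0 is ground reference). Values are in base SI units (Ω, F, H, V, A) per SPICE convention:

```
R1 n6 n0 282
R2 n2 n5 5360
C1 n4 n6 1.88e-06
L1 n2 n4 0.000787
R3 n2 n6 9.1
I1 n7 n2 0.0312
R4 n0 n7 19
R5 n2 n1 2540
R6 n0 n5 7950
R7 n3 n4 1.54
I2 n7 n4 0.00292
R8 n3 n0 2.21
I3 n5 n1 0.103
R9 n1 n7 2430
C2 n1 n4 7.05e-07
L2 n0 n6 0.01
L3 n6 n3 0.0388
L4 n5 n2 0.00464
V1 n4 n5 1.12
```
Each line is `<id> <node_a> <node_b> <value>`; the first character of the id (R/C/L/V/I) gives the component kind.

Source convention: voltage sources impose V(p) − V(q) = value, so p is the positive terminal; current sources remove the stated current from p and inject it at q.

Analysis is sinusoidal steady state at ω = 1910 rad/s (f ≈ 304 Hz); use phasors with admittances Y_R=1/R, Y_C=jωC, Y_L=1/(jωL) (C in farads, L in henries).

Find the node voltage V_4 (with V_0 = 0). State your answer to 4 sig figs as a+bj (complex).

Element admittances at ω=1910 rad/s:
  Y(R1) = 0.003546+0.000j S between n6,n0
  Y(R2) = 0.0001866+0.000j S between n2,n5
  Y(C1) = 0.000+0.003591j S between n4,n6
  Y(L1) = 0.000-0.6653j S between n2,n4
  Y(R3) = 0.1099+0.000j S between n2,n6
  I1: injects 0.0312 A into n2 (from n7)
  Y(R4) = 0.05263+0.000j S between n0,n7
  Y(R5) = 0.0003937+0.000j S between n2,n1
  Y(R6) = 0.0001258+0.000j S between n0,n5
  Y(R7) = 0.6494+0.000j S between n3,n4
  I2: injects 0.00292 A into n4 (from n7)
  Y(R8) = 0.4525+0.000j S between n3,n0
  I3: injects 0.103 A into n1 (from n5)
  Y(R9) = 0.0004115+0.000j S between n1,n7
  Y(C2) = 0.000+0.001347j S between n1,n4
  Y(L2) = 0.000-0.05236j S between n0,n6
  Y(L3) = 0.000-0.01349j S between n6,n3
  Y(L4) = 0.000-0.1128j S between n5,n2
  V1: constraint V(n4)−V(n5) = 1.12
Assemble and solve the 8×8 MNA system:
  V(n1)=33.58-56.21j  V(n2)=-0.06132+0.1175j  V(n3)=0.03839+0.03975j  V(n4)=0.06469+0.06477j  V(n5)=-1.055+0.06477j  V(n6)=-0.09055+0.06163j  V(n7)=-0.3827-0.4361j
  i(V1)=0.09673+0.1122j

0.06469+0.06477j V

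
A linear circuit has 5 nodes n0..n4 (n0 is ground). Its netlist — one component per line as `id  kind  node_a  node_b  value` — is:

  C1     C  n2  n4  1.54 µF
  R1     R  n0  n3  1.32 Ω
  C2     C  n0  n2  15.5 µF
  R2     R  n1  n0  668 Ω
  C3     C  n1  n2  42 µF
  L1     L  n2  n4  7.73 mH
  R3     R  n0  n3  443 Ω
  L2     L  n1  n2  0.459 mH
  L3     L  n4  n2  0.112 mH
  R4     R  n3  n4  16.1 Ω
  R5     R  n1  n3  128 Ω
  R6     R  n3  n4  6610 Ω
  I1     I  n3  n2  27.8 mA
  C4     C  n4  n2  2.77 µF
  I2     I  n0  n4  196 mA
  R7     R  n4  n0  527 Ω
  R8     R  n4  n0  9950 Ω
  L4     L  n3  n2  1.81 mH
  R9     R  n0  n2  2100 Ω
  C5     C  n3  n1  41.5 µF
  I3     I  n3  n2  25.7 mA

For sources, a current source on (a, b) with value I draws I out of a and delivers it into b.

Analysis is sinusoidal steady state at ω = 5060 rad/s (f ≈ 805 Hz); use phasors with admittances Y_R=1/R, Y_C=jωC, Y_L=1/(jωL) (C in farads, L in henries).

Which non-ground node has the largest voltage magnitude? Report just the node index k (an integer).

1

Apply KCL at each of the 4 non-ground nodes and solve the resulting linear system.
Node n1: branches {R2, C3, L2, R5, C5} → V_1 = 0.1955-1.194j
Node n2: branches {C1, C2, C3, L1, L2, L3, I1, C4, L4, R9, I3} → V_2 = 0.2972-0.07202j
Node n3: branches {R1, R3, R4, R5, R6, I1, L4, C5, I3} → V_3 = 0.2492-0.02837j
Node n4: branches {C1, L1, L3, R4, R6, C4, I2, R7, R8} → V_4 = 0.2995+0.03671j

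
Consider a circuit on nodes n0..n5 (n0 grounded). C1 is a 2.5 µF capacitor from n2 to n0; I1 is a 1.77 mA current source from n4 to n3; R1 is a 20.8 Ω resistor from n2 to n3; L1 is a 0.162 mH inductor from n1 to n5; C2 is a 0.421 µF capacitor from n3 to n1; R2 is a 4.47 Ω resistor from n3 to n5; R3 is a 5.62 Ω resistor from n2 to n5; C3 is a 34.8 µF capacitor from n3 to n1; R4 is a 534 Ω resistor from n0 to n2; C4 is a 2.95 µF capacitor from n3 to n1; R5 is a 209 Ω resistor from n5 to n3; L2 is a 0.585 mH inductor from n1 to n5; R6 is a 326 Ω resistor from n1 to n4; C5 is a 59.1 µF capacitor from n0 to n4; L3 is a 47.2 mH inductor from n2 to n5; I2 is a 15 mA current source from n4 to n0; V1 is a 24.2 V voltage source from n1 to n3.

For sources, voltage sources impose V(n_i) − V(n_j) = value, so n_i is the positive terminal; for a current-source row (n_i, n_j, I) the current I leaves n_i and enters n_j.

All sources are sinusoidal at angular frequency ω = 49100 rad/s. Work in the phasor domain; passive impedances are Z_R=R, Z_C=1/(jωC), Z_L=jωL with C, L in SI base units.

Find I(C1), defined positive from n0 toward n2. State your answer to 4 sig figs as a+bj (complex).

0.05482+0.02742j A

Apply KCL at each of the 5 non-ground nodes and solve the resulting linear system.
Node n1: branches {L1, C2, C3, C4, L2, R6, V1} → V_1 = 18.59+8.652j
Node n2: branches {C1, R1, R3, R4, L3} → V_2 = -0.2234+0.4466j
Node n3: branches {I1, R1, C2, R2, C3, C4, R5, V1} → V_3 = -5.607+8.652j
Node n4: branches {I1, R6, C5, I2} → V_4 = 0.009160-0.01387j
Node n5: branches {L1, R2, R3, R5, L2, L3} → V_5 = 0.9267-1.917j
Source currents: i(V1)=-1.754-42.55j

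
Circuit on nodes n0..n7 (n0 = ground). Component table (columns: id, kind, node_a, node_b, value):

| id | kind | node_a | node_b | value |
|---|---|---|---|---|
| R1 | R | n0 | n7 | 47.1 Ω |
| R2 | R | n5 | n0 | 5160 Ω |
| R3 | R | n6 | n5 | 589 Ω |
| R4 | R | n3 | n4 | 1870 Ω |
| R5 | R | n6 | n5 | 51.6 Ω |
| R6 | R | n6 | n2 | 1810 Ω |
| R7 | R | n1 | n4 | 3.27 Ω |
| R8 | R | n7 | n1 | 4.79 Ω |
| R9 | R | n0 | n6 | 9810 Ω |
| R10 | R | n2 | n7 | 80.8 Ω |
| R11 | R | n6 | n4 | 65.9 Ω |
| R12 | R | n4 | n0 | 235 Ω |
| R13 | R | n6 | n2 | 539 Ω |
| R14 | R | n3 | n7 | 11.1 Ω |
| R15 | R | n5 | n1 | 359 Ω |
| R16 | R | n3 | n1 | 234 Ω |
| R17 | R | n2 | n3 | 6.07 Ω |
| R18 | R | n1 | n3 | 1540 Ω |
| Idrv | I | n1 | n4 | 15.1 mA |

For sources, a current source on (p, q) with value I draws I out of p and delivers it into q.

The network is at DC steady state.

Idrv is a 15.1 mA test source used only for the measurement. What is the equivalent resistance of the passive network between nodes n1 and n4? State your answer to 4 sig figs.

Element admittances at DC:
  Y(R1) = 0.02123 S between n0,n7
  Y(R2) = 0.0001938 S between n5,n0
  Y(R3) = 0.001698 S between n6,n5
  Y(R4) = 0.0005348 S between n3,n4
  Y(R5) = 0.01938 S between n6,n5
  Y(R6) = 0.0005525 S between n6,n2
  Y(R7) = 0.3058 S between n1,n4
  Y(R8) = 0.2088 S between n7,n1
  Y(R9) = 0.0001019 S between n0,n6
  Y(R10) = 0.01238 S between n2,n7
  Y(R11) = 0.01517 S between n6,n4
  Y(R12) = 0.004255 S between n4,n0
  Y(R13) = 0.001855 S between n6,n2
  Y(R14) = 0.09009 S between n3,n7
  Y(R15) = 0.002786 S between n5,n1
  Y(R16) = 0.004274 S between n3,n1
  Y(R17) = 0.1647 S between n2,n3
  Y(R18) = 0.0006494 S between n1,n3
  Idrv: injects 0.0151 A into n4 (from n1)
Assemble and solve the 7×7 MNA system:
  V(n1)=-0.009392  V(n2)=-0.006827  V(n3)=-0.007225  V(n4)=0.03878  V(n5)=0.02262  V(n6)=0.02706  V(n7)=-0.008110

R_eq = 3.190 Ω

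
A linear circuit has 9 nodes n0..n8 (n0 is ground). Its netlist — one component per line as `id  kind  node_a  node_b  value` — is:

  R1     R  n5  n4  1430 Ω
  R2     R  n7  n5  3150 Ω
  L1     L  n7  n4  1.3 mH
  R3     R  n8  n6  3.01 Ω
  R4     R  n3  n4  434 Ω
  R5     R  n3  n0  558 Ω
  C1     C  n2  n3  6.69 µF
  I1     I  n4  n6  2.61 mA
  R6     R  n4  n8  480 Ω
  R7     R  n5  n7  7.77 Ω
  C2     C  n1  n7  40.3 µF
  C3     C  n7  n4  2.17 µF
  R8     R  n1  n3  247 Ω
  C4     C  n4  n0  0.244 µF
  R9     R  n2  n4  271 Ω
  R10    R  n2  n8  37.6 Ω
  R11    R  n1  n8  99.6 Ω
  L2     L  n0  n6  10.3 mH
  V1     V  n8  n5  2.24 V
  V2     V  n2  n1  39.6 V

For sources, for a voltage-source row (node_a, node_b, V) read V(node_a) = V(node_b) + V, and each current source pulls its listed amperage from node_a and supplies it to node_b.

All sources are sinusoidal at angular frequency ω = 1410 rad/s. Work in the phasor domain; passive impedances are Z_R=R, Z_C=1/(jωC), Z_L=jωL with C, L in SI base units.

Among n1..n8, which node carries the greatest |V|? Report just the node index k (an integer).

2

Element admittances at ω=1410 rad/s:
  Y(R1) = 0.0006993+0.000j S between n5,n4
  Y(R2) = 0.0003175+0.000j S between n7,n5
  Y(L1) = 0.000-0.5456j S between n7,n4
  Y(R3) = 0.3322+0.000j S between n8,n6
  Y(R4) = 0.002304+0.000j S between n3,n4
  Y(R5) = 0.001792+0.000j S between n3,n0
  Y(C1) = 0.000+0.009433j S between n2,n3
  I1: injects 0.00261 A into n6 (from n4)
  Y(R6) = 0.002083+0.000j S between n4,n8
  Y(R7) = 0.1287+0.000j S between n5,n7
  Y(C2) = 0.000+0.05682j S between n1,n7
  Y(C3) = 0.000+0.003060j S between n7,n4
  Y(R8) = 0.004049+0.000j S between n1,n3
  Y(C4) = 0.000+0.0003440j S between n4,n0
  Y(R9) = 0.003690+0.000j S between n2,n4
  Y(R10) = 0.02660+0.000j S between n2,n8
  Y(R11) = 0.01004+0.000j S between n1,n8
  Y(L2) = 0.000-0.06886j S between n0,n6
  V1: constraint V(n8)−V(n5) = 2.24
  V2: constraint V(n2)−V(n1) = 39.6
Assemble and solve the 10×10 MNA system:
  V(n1)=-14.16+8.754j  V(n2)=25.44+8.754j  V(n3)=8.271+23.42j  V(n4)=-5.933-2.892j  V(n5)=-1.716-0.3499j  V(n6)=0.5799-0.2297j  V(n7)=-5.725-3.190j  V(n8)=0.5245-0.3499j
  i(V1)=0.5203+0.3682j  i(V2)=-0.9169-0.4471j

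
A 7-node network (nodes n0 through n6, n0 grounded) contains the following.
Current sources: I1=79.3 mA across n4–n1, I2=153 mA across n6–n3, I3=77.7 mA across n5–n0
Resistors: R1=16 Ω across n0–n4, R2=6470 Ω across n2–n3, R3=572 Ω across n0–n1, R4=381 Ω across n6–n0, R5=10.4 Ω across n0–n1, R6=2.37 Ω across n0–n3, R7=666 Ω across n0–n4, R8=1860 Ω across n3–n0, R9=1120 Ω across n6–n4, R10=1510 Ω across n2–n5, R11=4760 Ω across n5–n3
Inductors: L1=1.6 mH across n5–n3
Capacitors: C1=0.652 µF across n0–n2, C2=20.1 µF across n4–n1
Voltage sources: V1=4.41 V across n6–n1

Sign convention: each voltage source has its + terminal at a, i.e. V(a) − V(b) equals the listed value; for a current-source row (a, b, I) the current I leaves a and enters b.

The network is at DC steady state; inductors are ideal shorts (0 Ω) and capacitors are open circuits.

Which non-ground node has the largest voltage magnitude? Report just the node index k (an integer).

6

Element admittances at DC:
  I1: injects 0.0793 A into n1 (from n4)
  Y(R1) = 0.06250 S between n0,n4
  Y(R2) = 0.0001546 S between n2,n3
  L1: short n5↔n3 (DC inductor)
  Y(R3) = 0.001748 S between n0,n1
  I2: injects 0.153 A into n3 (from n6)
  I3: injects 0.0777 A into n0 (from n5)
  Y(R4) = 0.002625 S between n6,n0
  Y(C1) = 0.000 S between n0,n2
  Y(R5) = 0.09615 S between n0,n1
  Y(R6) = 0.4219 S between n0,n3
  Y(R7) = 0.001502 S between n0,n4
  Y(R8) = 0.0005376 S between n3,n0
  Y(R9) = 0.0008929 S between n6,n4
  Y(R10) = 0.0006623 S between n2,n5
  Y(C2) = 0.000 S between n4,n1
  Y(R11) = 0.0002101 S between n5,n3
  V1: constraint V(n6)−V(n1) = 4.41
Assemble and solve the 8×8 MNA system:
  V(n1)=-0.8900  V(n2)=0.1782  V(n3)=0.1782  V(n4)=-1.174  V(n5)=0.1782  V(n6)=3.520
  i(L1)=-0.07770  i(V1)=-0.1664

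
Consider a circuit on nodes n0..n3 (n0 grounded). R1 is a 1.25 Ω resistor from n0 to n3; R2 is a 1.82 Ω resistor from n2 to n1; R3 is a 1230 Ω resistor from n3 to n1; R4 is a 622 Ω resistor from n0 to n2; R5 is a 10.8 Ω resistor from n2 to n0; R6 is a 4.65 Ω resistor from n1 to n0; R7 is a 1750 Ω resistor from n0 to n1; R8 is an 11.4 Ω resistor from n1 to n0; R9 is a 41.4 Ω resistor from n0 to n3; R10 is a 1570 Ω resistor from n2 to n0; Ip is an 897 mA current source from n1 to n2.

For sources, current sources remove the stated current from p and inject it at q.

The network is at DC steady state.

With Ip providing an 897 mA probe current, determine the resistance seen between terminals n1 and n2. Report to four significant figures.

MNA unknowns: 3 node voltages V₁..V_3
R1: Y=0.8000 on G[0,3]
R2: Y=0.5495 on G[2,1]
R3: Y=0.0008130 on G[3,1]
R4: Y=0.001608 on G[0,2]
R5: Y=0.09259 on G[2,0]
R6: Y=0.2151 on G[1,0]
R7: Y=0.0005714 on G[0,1]
R8: Y=0.08772 on G[1,0]
R9: Y=0.02415 on G[0,3]
R10: Y=0.0006369 on G[2,0]
Ip: z[1]−=0.897, z[2]+=0.897
solve → V1=-0.3429, V2=1.100, V3=-0.0003379

R_eq = 1.608 Ω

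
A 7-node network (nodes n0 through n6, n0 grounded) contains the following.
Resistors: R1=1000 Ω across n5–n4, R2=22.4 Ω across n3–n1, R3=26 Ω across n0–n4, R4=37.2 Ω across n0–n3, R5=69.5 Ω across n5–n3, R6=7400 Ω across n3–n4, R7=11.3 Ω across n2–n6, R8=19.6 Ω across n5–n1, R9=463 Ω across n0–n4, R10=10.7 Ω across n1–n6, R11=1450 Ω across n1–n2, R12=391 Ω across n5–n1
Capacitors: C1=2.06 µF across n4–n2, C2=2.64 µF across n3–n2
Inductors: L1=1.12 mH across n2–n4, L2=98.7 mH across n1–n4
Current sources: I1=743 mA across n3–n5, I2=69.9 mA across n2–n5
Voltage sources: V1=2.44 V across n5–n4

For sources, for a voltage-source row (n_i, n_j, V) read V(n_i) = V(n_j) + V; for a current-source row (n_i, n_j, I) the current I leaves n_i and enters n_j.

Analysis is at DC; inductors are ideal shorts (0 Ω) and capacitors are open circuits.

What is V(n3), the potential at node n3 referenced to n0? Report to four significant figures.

-5.654 V

Element admittances at DC:
  Y(R1) = 0.001000 S between n5,n4
  Y(R2) = 0.04464 S between n3,n1
  Y(R3) = 0.03846 S between n0,n4
  Y(R4) = 0.02688 S between n0,n3
  Y(R5) = 0.01439 S between n5,n3
  Y(R6) = 0.0001351 S between n3,n4
  Y(C1) = 0.000 S between n4,n2
  Y(R7) = 0.08850 S between n2,n6
  Y(C2) = 0.000 S between n3,n2
  Y(R8) = 0.05102 S between n5,n1
  Y(R9) = 0.002160 S between n0,n4
  L1: short n2↔n4 (DC inductor)
  Y(R10) = 0.09346 S between n1,n6
  I1: injects 0.743 A into n5 (from n3)
  Y(R11) = 0.0006897 S between n1,n2
  Y(R12) = 0.002558 S between n5,n1
  I2: injects 0.0699 A into n5 (from n2)
  L2: short n1↔n4 (DC inductor)
  V1: constraint V(n5)−V(n4) = 2.44
Assemble and solve the 9×9 MNA system:
  V(n1)=3.742  V(n2)=3.742  V(n3)=-5.654  V(n4)=3.742  V(n5)=6.182  V(n6)=3.742
  i(L1)=-0.06990  i(L2)=-0.2887  i(V1)=0.5094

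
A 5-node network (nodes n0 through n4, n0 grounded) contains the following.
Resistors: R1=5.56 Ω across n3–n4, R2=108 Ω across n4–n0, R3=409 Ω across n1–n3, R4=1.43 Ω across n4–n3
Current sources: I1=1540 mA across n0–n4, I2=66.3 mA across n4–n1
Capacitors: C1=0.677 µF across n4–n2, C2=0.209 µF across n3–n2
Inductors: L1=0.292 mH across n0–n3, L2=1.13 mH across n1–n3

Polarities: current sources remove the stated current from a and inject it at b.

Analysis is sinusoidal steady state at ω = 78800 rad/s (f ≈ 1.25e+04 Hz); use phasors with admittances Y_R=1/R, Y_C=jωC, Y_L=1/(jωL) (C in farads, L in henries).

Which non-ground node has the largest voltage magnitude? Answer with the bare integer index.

1

Element admittances at ω=78800 rad/s:
  Y(R1) = 0.1799+0.000j S between n3,n4
  Y(R2) = 0.009259+0.000j S between n4,n0
  I1: injects 1.54 A into n4 (from n0)
  Y(R3) = 0.002445+0.000j S between n1,n3
  Y(C1) = 0.000+0.05335j S between n4,n2
  Y(R4) = 0.6993+0.000j S between n4,n3
  Y(L1) = 0.000-0.04346j S between n0,n3
  Y(C2) = 0.000+0.01647j S between n3,n2
  Y(L2) = 0.000-0.01123j S between n1,n3
  I2: injects 0.0663 A into n1 (from n4)
Assemble and solve the 4×4 MNA system:
  V(n1)=8.304+39.23j  V(n2)=8.284+33.31j  V(n3)=7.077+33.59j  V(n4)=8.657+33.22j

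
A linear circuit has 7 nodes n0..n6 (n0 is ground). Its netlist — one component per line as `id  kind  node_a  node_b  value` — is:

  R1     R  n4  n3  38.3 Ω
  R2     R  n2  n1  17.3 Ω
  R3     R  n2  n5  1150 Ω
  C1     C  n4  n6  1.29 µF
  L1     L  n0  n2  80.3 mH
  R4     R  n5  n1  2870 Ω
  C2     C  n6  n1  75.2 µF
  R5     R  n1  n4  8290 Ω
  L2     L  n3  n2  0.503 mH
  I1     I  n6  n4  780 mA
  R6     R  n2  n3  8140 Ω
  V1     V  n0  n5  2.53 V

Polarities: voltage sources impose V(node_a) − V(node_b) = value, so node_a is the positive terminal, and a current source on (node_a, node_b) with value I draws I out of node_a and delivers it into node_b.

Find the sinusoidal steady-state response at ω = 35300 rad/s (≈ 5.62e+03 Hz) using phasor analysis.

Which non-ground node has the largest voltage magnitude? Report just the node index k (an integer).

4

MNA unknowns: 6 node voltages V₁..V_6 plus 1 source current (V1)
R1: Y=0.02611+0.000j on G[4,3]
R2: Y=0.05780+0.000j on G[2,1]
R3: Y=0.0008696+0.000j on G[2,5]
C1: Y=0.000+0.04554j on G[4,6]
L1: Y=0.000-0.0003528j on G[0,2]
R4: Y=0.0003484+0.000j on G[5,1]
C2: Y=0.000+2.655j on G[6,1]
R5: Y=0.0001206+0.000j on G[1,4]
L2: Y=0.000-0.05632j on G[3,2]
I1: z[6]−=0.78, z[4]+=0.78
R6: Y=0.0001229+0.000j on G[2,3]
V1: row V0−V5=2.53, i_V1 at 0,5
solve → V1=-2.263+3.237j, V2=-1.812-2.032j, V3=3.617-1.584j, V4=4.611-13.29j, V5=-2.530+0.000j, V6=-2.147+3.247j
aux → i_V1=-0.0007170+0.0006394j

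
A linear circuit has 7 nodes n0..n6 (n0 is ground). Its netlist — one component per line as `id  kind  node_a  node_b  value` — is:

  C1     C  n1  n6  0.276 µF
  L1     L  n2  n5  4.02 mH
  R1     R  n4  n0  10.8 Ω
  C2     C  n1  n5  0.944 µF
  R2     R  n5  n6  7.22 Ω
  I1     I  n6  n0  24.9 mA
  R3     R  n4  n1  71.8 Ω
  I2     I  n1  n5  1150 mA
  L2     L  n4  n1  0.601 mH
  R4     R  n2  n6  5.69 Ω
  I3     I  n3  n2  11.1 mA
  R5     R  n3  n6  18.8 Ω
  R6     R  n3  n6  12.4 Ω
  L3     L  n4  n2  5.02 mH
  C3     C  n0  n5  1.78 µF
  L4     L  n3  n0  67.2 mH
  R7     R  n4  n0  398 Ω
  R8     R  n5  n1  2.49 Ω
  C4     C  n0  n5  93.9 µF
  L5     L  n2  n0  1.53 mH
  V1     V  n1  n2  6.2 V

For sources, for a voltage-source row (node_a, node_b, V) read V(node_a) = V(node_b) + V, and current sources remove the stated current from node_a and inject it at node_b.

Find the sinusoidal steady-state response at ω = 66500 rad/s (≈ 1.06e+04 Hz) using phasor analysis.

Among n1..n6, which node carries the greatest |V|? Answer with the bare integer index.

2

Apply KCL at each of the 6 non-ground nodes and solve the resulting linear system.
Node n1: branches {C1, C2, R3, I2, L2, R8, V1} → V_1 = -1.391-0.1710j
Node n2: branches {L1, R4, I3, L3, L5, V1} → V_2 = -7.591-0.1710j
Node n3: branches {I3, R5, R6, L4} → V_3 = -4.437+0.06623j
Node n4: branches {R1, R3, L2, L3, R7} → V_4 = -0.3299+0.4212j
Node n5: branches {L1, C2, R2, I2, C3, R8, C4} → V_5 = -0.01818-0.001279j
Node n6: branches {C1, R2, I1, R4, R5, R6} → V_6 = -4.354+0.07365j
Source currents: i(V1)=-0.5842+0.08169j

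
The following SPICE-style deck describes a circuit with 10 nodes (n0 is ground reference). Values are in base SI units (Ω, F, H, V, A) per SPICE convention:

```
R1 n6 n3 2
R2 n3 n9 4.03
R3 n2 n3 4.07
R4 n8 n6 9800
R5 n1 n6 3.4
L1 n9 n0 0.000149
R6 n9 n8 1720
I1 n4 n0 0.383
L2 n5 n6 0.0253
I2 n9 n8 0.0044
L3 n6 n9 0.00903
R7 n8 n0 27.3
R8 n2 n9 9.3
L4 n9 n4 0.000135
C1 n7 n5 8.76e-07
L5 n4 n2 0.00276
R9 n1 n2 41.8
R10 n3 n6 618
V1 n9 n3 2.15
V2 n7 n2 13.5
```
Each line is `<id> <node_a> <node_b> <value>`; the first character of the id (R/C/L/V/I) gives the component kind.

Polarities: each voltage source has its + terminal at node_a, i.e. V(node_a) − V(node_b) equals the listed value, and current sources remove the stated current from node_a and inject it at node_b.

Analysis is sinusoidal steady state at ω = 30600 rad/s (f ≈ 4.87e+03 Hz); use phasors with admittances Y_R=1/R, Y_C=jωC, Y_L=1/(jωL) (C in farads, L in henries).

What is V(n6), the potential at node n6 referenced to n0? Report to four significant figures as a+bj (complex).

MNA unknowns: 9 node voltages V₁..V_9 plus 2 source currents (V1, V2)
R1: Y=0.5000+0.000j on G[6,3]
R2: Y=0.2481+0.000j on G[3,9]
R3: Y=0.2457+0.000j on G[2,3]
R4: Y=0.0001020+0.000j on G[8,6]
R5: Y=0.2941+0.000j on G[1,6]
L1: Y=0.000-0.2193j on G[9,0]
R6: Y=0.0005814+0.000j on G[9,8]
I1: z[4]−=0.383, z[0]+=0.383
L2: Y=0.000-0.001292j on G[5,6]
I2: z[9]−=0.0044, z[8]+=0.0044
L3: Y=0.000-0.003619j on G[6,9]
R7: Y=0.03663+0.000j on G[8,0]
R8: Y=0.1075+0.000j on G[2,9]
L4: Y=0.000-0.2421j on G[9,4]
C1: Y=0.000+0.02681j on G[7,5]
L5: Y=0.000-0.01184j on G[4,2]
R9: Y=0.02392+0.000j on G[1,2]
R10: Y=0.001618+0.000j on G[3,6]
V1: row V9−V3=2.15, i_V1 at 9,3
V2: row V7−V2=13.5, i_V2 at 7,2
solve → V1=-2.089-1.812j, V2=-1.586-1.765j, V3=-2.155-1.765j, V4=-0.07912-3.273j, V5=12.63-1.762j, V6=-2.130-1.816j, V7=11.91-1.765j, V8=0.1120-0.03247j, V9=-0.005422-1.765j
aux → i_V1=-0.6860+0.02538j, i_V2=-6.918e-05+0.01906j

-2.130-1.816j V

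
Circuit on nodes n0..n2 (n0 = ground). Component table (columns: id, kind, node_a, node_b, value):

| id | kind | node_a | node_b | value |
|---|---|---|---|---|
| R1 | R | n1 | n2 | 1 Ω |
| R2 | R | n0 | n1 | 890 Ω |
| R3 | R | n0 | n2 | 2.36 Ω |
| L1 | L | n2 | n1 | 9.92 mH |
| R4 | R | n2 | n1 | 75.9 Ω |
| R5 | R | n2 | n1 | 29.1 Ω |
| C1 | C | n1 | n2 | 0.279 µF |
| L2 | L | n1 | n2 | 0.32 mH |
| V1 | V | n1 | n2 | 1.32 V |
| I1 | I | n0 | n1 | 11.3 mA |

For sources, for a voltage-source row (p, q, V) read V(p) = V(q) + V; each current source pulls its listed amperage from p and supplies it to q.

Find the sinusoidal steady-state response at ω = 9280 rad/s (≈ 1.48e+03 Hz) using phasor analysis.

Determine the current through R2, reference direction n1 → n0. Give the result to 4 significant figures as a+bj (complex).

0.001509+0.000j A

Element admittances at ω=9280 rad/s:
  Y(R1) = 1.000+0.000j S between n1,n2
  Y(R2) = 0.001124+0.000j S between n0,n1
  Y(R3) = 0.4237+0.000j S between n0,n2
  Y(L1) = 0.000-0.01086j S between n2,n1
  Y(R4) = 0.01318+0.000j S between n2,n1
  Y(R5) = 0.03436+0.000j S between n2,n1
  Y(C1) = 0.000+0.002589j S between n1,n2
  Y(L2) = 0.000-0.3367j S between n1,n2
  V1: constraint V(n1)−V(n2) = 1.32
  I1: injects 0.0113 A into n1 (from n0)
Assemble and solve the 3×3 MNA system:
  V(n1)=1.343+0.000j  V(n2)=0.02311+0.000j
  i(V1)=-1.373+0.4554j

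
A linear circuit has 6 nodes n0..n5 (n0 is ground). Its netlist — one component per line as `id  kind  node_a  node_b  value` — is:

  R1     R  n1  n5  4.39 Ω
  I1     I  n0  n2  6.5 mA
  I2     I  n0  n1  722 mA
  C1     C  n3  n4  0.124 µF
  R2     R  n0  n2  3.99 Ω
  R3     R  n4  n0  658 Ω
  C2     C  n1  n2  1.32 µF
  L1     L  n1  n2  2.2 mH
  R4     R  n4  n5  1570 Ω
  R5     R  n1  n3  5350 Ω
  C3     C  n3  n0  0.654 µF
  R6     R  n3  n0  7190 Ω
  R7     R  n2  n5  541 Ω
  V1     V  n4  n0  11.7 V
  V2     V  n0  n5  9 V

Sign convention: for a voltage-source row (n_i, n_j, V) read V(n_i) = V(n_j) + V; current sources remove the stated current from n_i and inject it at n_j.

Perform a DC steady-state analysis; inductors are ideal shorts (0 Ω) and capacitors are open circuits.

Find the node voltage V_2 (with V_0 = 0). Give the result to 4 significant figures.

Element admittances at DC:
  Y(R1) = 0.2278 S between n1,n5
  I1: injects 0.0065 A into n2 (from n0)
  I2: injects 0.722 A into n1 (from n0)
  Y(C1) = 0.000 S between n3,n4
  Y(R2) = 0.2506 S between n0,n2
  Y(R3) = 0.001520 S between n4,n0
  Y(C2) = 0.000 S between n1,n2
  L1: short n1↔n2 (DC inductor)
  Y(R4) = 0.0006369 S between n4,n5
  Y(R5) = 0.0001869 S between n1,n3
  Y(C3) = 0.000 S between n3,n0
  Y(R6) = 0.0001391 S between n3,n0
  Y(R7) = 0.001848 S between n2,n5
  V1: constraint V(n4)−V(n0) = 11.7
  V2: constraint V(n0)−V(n5) = 9
Assemble and solve the 8×8 MNA system:
  V(n1)=-2.786  V(n2)=-2.786  V(n3)=-1.597  V(n4)=11.70  V(n5)=-9.000
  i(L1)=-0.6933  i(V1)=-0.03097  i(V2)=-1.440

-2.786 V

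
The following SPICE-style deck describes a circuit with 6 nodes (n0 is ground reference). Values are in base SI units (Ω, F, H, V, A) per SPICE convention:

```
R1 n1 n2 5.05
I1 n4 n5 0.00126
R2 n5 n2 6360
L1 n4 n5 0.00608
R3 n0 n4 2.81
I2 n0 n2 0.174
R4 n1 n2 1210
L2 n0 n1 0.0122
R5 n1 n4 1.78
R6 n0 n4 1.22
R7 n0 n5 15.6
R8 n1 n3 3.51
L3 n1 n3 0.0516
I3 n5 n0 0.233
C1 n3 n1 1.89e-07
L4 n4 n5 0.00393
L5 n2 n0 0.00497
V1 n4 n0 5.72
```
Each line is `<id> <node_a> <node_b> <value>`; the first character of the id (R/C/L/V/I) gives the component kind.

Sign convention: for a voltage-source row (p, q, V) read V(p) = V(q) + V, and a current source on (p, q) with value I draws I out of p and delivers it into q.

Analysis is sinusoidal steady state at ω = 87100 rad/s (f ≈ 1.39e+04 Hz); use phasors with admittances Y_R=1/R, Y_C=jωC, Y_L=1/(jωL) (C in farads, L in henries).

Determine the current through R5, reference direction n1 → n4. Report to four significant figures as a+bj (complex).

MNA unknowns: 5 node voltages V₁..V_5 plus 1 source current (V1)
R1: Y=0.1980+0.000j on G[1,2]
I1: z[4]−=0.00126, z[5]+=0.00126
R2: Y=0.0001572+0.000j on G[5,2]
L1: Y=0.000-0.001888j on G[4,5]
R3: Y=0.3559+0.000j on G[0,4]
I2: z[0]−=0.174, z[2]+=0.174
R4: Y=0.0008264+0.000j on G[1,2]
L2: Y=0.000-0.0009411j on G[0,1]
R5: Y=0.5618+0.000j on G[1,4]
R6: Y=0.8197+0.000j on G[0,4]
R7: Y=0.06410+0.000j on G[0,5]
R8: Y=0.2849+0.000j on G[1,3]
L3: Y=0.000-0.0002225j on G[1,3]
I3: z[5]−=0.233, z[0]+=0.233
C1: Y=0.000+0.01646j on G[3,1]
L4: Y=0.000-0.002921j on G[4,5]
L5: Y=0.000-0.002310j on G[2,0]
V1: row V4−V0=5.72, i_V1 at 4,0
solve → V1=6.026+0.03821j, V2=6.892+0.1176j, V3=6.026+0.03821j, V4=5.720+0.000j, V5=-3.538-0.6926j
aux → i_V1=-6.557+0.06599j

0.1721+0.02146j A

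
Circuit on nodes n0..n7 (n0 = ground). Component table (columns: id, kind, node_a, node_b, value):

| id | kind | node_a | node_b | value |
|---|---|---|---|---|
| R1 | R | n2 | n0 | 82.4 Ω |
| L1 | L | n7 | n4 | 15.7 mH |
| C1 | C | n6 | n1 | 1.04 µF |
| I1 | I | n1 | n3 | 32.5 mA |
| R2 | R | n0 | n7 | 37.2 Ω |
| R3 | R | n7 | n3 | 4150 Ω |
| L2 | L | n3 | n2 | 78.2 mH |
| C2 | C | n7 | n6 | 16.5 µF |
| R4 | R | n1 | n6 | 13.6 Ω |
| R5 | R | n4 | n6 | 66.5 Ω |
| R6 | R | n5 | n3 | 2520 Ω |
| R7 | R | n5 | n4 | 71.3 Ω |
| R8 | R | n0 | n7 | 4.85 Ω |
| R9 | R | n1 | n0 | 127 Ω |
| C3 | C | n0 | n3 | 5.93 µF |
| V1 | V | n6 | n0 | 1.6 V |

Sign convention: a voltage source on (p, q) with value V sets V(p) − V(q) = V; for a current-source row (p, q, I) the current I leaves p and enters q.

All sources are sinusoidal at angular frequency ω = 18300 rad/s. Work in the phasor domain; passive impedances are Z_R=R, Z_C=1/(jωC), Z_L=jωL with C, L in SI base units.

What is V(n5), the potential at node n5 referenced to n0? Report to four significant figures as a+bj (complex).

Apply KCL at each of the 7 non-ground nodes and solve the resulting linear system.
Node n1: branches {C1, I1, R4, R9} → V_1 = 1.075+0.1228j
Node n2: branches {R1, L2} → V_2 = -0.01776-0.001264j
Node n3: branches {I1, R3, L2, R6, C3} → V_3 = 0.004190-0.3097j
Node n4: branches {L1, R5, R7} → V_4 = 1.701+0.1519j
Node n5: branches {R6, R7} → V_5 = 1.654+0.1392j
Node n6: branches {C1, C2, R4, R5, V1} → V_6 = 1.600+0.000j
Node n7: branches {L1, R2, R3, C2, R8} → V_7 = 0.9931+0.7745j
Source currents: i(V1)=-0.2733-0.1819j

1.654+0.1392j V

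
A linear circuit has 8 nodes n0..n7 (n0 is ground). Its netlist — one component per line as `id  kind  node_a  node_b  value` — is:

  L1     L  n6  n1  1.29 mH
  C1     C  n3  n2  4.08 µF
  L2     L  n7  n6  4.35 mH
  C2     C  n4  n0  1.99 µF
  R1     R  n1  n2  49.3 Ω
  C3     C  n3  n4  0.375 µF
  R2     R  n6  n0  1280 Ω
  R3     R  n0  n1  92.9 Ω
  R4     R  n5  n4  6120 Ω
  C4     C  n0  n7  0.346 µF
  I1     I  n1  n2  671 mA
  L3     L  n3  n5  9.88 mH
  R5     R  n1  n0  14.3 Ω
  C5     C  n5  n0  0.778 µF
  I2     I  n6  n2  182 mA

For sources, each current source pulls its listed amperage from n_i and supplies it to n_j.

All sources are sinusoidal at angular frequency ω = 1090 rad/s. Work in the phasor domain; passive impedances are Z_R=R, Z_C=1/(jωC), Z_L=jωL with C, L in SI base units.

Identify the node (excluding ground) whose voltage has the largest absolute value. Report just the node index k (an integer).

2

MNA unknowns: 7 node voltages V₁..V_7
L1: Y=0.000-0.7112j on G[6,1]
C1: Y=0.000+0.004447j on G[3,2]
L2: Y=0.000-0.2109j on G[7,6]
C2: Y=0.000+0.002169j on G[4,0]
R1: Y=0.02028+0.000j on G[1,2]
C3: Y=0.000+0.0004087j on G[3,4]
R2: Y=0.0007813+0.000j on G[6,0]
R3: Y=0.01076+0.000j on G[0,1]
R4: Y=0.0001634+0.000j on G[5,4]
C4: Y=0.000+0.0003771j on G[0,7]
I1: z[1]−=0.671, z[2]+=0.671
L3: Y=0.000-0.09286j on G[3,5]
R5: Y=0.06993+0.000j on G[1,0]
C5: Y=0.000+0.0008480j on G[5,0]
I2: z[6]−=0.182, z[2]+=0.182
solve → V1=-0.06906-0.4820j, V2=41.72-2.429j, V3=32.84-1.226j, V4=5.250-1.963j, V5=33.14-1.287j, V6=-0.06991-0.7382j, V7=-0.07003-0.7395j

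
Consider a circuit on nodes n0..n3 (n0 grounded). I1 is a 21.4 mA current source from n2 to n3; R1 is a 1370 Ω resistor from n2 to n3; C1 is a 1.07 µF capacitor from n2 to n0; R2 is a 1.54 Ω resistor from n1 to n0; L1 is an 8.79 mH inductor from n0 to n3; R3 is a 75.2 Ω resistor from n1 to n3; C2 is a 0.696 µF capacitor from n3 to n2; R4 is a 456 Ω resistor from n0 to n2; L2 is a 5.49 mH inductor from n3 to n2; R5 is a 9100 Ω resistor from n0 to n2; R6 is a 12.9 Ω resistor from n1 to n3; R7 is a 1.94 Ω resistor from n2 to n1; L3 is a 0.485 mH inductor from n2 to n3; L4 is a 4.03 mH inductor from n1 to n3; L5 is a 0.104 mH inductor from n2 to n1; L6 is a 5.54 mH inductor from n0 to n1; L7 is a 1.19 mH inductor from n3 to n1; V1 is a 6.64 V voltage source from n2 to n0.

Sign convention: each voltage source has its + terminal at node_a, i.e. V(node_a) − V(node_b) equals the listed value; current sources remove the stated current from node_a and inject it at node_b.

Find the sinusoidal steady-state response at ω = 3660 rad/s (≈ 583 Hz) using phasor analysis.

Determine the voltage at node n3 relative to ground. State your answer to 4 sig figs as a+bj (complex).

6.294-0.3945j V

Apply KCL at each of the 3 non-ground nodes and solve the resulting linear system.
Node n1: branches {R2, R3, R6, R7, L4, L5, L6, L7} → V_1 = 5.990-1.225j
Node n2: branches {I1, R1, C1, C2, R4, L2, R5, R7, L3, L5, V1} → V_2 = 6.640+0.000j
Node n3: branches {I1, R1, L1, R3, C2, L2, R6, L3, L4, L7} → V_3 = 6.294-0.3945j
Source currents: i(V1)=-3.832+1.261j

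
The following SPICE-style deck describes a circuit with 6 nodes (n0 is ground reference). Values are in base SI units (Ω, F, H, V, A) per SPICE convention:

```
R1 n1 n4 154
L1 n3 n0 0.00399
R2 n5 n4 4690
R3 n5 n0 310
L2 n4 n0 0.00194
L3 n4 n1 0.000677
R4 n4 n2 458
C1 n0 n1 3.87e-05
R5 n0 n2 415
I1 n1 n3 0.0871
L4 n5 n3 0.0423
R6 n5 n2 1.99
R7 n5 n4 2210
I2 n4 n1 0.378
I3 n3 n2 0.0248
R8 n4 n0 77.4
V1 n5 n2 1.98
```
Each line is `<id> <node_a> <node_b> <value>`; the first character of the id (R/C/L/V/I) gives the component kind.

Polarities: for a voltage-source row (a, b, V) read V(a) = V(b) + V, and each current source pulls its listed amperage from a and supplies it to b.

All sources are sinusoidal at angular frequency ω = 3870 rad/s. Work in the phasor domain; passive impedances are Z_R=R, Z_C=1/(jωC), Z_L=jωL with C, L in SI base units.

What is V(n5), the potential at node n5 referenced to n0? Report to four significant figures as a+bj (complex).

3.406+1.935j V

MNA unknowns: 5 node voltages V₁..V_5 plus 1 source current (V1)
R1: Y=0.006494+0.000j on G[1,4]
L1: Y=0.000-0.06476j on G[3,0]
R2: Y=0.0002132+0.000j on G[5,4]
R3: Y=0.003226+0.000j on G[5,0]
L2: Y=0.000-0.1332j on G[4,0]
L3: Y=0.000-0.3817j on G[4,1]
R4: Y=0.002183+0.000j on G[4,2]
C1: Y=0.000+0.1498j on G[0,1]
R5: Y=0.002410+0.000j on G[0,2]
I1: z[1]−=0.0871, z[3]+=0.0871
L4: Y=0.000-0.006109j on G[5,3]
R6: Y=0.5025+0.000j on G[5,2]
R7: Y=0.0004525+0.000j on G[5,4]
I2: z[4]−=0.378, z[1]+=0.378
I3: z[3]−=0.0248, z[2]+=0.0248
R8: Y=0.01292+0.000j on G[4,0]
V1: row V5−V2=1.98, i_V1 at 5,2
solve → V1=0.2671-0.2491j, V2=1.426+1.935j, V3=0.2936+1.046j, V4=0.1510-0.9116j, V5=3.406+1.935j
aux → i_V1=-1.014+0.01088j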